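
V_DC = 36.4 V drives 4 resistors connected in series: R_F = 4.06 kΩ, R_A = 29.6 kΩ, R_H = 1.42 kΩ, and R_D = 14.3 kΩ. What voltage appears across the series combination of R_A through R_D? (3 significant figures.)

V ≈ 33.4 V

Series total: ΣR = 4.06 + 29.6 + 1.42 + 14.3 = 49.38 kΩ.
R_{R_A..R_D} = 29.6 + 1.42 + 14.3 = 45.32 kΩ.
V = V_DC · R/ΣR = 36.4 × 0.9178 = 33.41 V.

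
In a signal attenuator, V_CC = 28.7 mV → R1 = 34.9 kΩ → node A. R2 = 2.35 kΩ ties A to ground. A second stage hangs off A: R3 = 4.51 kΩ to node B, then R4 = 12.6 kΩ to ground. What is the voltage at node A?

V_A ≈ 1.60 mV

The second stage (R3 + R4 = 17.11 kΩ) loads node A in parallel with R2.
R2 ‖ (R3+R4) = 2.066 kΩ.
First divider: V_A = V_CC · 2.066/(34.9 + 2.066) = 1.604 mV.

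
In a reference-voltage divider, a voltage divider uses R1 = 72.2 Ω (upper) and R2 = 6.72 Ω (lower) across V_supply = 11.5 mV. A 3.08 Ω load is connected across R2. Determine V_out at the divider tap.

The load sits in parallel with R2, giving an effective lower resistance R2' = R2·R_L/(R2+R_L) = 2.112 Ω.
Then V_out = V_supply · R2'/(R1 + R2') = 11.5 × 2.112/74.31 = 0.3268 mV.

V_out ≈ 0.327 mV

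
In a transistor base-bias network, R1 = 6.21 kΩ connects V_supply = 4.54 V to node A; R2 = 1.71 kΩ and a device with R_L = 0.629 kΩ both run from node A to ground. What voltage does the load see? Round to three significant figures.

First combine the lower leg with the load: R2 ‖ R_L = 0.4599 kΩ.
Now apply the divider: V_out = 4.54 × 0.06894 = 0.3130 V.

V_out ≈ 0.313 V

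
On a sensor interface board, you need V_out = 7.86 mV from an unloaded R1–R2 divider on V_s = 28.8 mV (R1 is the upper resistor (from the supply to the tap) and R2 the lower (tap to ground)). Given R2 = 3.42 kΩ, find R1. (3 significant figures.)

R1 ≈ 9.11 kΩ

Required fraction k = V_out/V_s = 0.2729.
Rearranging, R1 = R2·(1−k)/k = 3.42 × 2.664 = 9.111 kΩ.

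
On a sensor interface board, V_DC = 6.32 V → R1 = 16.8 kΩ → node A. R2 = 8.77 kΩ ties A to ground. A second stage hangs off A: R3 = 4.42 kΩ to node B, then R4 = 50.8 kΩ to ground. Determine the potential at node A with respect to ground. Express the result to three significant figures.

V_A ≈ 1.96 V

Looking into the second stage from A: R3 + R4 = 55.22 kΩ appears in parallel with R2.
R2 ‖ (R3+R4) = 7.568 kΩ.
V_A = 6.32 × 7.568/(16.8 + 7.568) = 1.963 V.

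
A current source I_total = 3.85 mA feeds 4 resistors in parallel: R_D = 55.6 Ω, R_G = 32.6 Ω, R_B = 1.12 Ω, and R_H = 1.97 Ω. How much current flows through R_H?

ΣG = 1/55.6 + 1/32.6 + 1/1.12 + 1/1.97 = 1.449.
By the current-divider rule, I = I_total · G_k/ΣG = 3.85 × 0.3503 = 1.349 mA.

I ≈ 1.35 mA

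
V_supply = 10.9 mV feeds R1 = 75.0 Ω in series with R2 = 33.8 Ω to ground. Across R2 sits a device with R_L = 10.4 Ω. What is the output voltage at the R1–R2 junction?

The load sits in parallel with R2, giving an effective lower resistance R2' = R2·R_L/(R2+R_L) = 7.953 Ω.
Now apply the divider: V_out = 10.9 × 0.09587 = 1.045 mV.
(Unloaded it would be 3.39 mV; the load pulls it down.)

V_out ≈ 1.05 mV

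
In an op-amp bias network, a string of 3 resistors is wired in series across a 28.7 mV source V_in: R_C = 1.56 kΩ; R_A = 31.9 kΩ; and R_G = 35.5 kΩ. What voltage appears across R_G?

V ≈ 14.8 mV

Total series resistance ΣR = 1.56 + 31.9 + 35.5 = 68.96 kΩ.
V = V_in · R/ΣR = 28.7 × 0.5148 = 14.77 mV.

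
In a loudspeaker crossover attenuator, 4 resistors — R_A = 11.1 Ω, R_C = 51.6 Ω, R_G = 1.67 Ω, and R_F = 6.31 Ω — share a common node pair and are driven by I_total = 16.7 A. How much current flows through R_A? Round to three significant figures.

I ≈ 1.74 A

Total conductance ΣG = 1/11.1 + 1/51.6 + 1/1.67 + 1/6.31 = 0.8668 (units of 1/Ω).
Current divider: I(R_A) = I_total · G_k/ΣG = 16.7 × (0.09009/0.8668) = 16.7 × 0.1039 = 1.736 A.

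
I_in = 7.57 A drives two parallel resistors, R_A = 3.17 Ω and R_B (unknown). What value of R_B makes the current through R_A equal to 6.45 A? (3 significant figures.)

R_B ≈ 18.3 Ω

In a two-way split, I_A/I_in = R_B/(R_A + R_B).
6.45/7.57 = R_B/(R_A + R_B) → R_B = R_A · (0.8520)/(1 − 0.8520) = 3.17 × 5.759 = 18.26 Ω.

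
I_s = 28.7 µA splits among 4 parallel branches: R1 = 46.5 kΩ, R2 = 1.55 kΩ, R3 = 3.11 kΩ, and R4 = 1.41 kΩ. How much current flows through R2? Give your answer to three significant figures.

I ≈ 10.9 µA

ΣG = 1/46.5 + 1/1.55 + 1/3.11 + 1/1.41 = 1.697.
By the current-divider rule, I = I_s · G_k/ΣG = 28.7 × 0.3801 = 10.91 µA.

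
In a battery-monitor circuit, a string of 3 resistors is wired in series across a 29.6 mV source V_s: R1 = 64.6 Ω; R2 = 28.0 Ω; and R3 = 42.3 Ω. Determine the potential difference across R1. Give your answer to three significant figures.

V ≈ 14.2 mV

Series total: ΣR = 64.6 + 28.0 + 42.3 = 134.9 Ω.
By the voltage-divider rule, V = 29.6 × 64.60/134.9 = 14.17 mV.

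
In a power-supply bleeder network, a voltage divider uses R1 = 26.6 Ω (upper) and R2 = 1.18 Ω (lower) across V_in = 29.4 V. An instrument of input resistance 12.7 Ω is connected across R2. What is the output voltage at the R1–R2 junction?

First combine the lower leg with the load: R2 ‖ R_L = 1.080 Ω.
Then V_out = V_in · R2'/(R1 + R2') = 29.4 × 1.080/27.68 = 1.147 V.

V_out ≈ 1.15 V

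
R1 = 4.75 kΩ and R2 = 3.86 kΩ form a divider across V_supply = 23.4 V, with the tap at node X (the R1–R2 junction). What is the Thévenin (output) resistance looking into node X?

Looking into X with the source shorted: R_th = R1·R2/(R1+R2) = 4.750 × 3.86/8.610 = 2.130 kΩ.

R_th ≈ 2.13 kΩ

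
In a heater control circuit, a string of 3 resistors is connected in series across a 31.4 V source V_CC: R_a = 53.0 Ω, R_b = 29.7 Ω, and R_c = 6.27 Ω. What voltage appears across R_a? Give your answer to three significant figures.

ΣR = 53.0 + 29.7 + 6.27 = 88.97 Ω.
V = V_CC · R/ΣR = 31.4 × 0.5957 = 18.71 V.

V ≈ 18.7 V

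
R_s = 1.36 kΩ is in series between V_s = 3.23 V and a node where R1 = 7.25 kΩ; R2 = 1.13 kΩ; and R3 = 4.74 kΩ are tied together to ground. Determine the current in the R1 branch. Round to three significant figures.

Parallel bank: R_p = 1/(1/7.25 + 1/1.13 + 1/4.74) = 0.8105 kΩ.
V_A by voltage divider: V_A = 3.23 × 0.8105/(1.36 + 0.8105) = 1.206 V.
Branch current I = V_A/R1 = 1.206/7.25 = 0.1664 mA.

I ≈ 0.166 mA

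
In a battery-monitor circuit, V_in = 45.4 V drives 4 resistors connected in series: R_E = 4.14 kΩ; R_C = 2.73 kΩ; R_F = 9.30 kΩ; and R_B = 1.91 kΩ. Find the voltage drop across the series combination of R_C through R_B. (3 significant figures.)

Series total: ΣR = 4.14 + 2.73 + 9.30 + 1.91 = 18.08 kΩ.
R_{R_C..R_B} = 2.73 + 9.30 + 1.91 = 13.94 kΩ.
Voltage divider: V = V_in · (13.94 / 18.08) = 45.4 × 0.7710 = 35.00 V.

V ≈ 35.0 V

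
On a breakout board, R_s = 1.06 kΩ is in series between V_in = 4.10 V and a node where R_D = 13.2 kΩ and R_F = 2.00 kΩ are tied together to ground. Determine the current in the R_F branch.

I ≈ 1.27 mA

Combine the parallel branches: R_p = (1/13.2 + 1/2.00)⁻¹ = 1.737 kΩ.
V_A = 4.10 × 1.737/2.797 = 2.546 V.
Branch current I = V_A/R_F = 2.546/2.00 = 1.273 mA.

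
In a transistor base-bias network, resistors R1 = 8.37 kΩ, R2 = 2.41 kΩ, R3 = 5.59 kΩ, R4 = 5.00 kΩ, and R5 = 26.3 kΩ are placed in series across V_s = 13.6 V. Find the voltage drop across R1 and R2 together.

Series total: ΣR = 8.37 + 2.41 + 5.59 + 5.00 + 26.3 = 47.67 kΩ.
R_{R1..R2} = 8.37 + 2.41 = 10.78 kΩ.
Voltage divider: V = V_s · (10.78 / 47.67) = 13.6 × 0.2261 = 3.075 V.

V ≈ 3.08 V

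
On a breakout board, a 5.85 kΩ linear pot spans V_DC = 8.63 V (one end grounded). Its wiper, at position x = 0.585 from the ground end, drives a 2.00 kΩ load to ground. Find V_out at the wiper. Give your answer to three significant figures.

The pot divides into 2.428 kΩ above the wiper and 3.422 kΩ below.
Lower segment in parallel with the load: 3.422 ‖ 2.00 = 1.262 kΩ.
V_out = 8.63 × 1.262/(2.428 + 1.262) = 2.952 V.

V_out ≈ 2.95 V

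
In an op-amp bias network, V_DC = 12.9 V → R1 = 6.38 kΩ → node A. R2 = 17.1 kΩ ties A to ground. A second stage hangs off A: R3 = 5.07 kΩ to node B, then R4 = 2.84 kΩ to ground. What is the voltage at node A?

V_A ≈ 5.92 V

Looking into the second stage from A: R3 + R4 = 7.910 kΩ appears in parallel with R2.
Effective lower resistance at A: R2 ‖ 7.910 = 5.408 kΩ.
So V_A = 12.9 × 0.4588 = 5.918 V.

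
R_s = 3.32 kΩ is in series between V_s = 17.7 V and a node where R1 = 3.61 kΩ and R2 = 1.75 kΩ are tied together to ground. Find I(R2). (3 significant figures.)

I ≈ 2.65 mA

Parallel bank: R_p = 1/(1/3.61 + 1/1.75) = 1.179 kΩ.
V_A by voltage divider: V_A = 17.7 × 1.179/(3.32 + 1.179) = 4.637 V.
Branch current I = V_A/R2 = 4.637/1.75 = 2.650 mA.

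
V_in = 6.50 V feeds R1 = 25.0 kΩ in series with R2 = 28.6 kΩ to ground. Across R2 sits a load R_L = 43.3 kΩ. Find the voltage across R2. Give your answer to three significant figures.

V_out ≈ 2.65 V

The load sits in parallel with R2, giving an effective lower resistance R2' = R2·R_L/(R2+R_L) = 17.22 kΩ.
Voltage divider with the loaded lower leg: V_out = 6.50 × 17.22/(25.0 + 17.22) = 6.50 × 0.4079 = 2.651 V.
(Unloaded it would be 3.47 V; the load pulls it down.)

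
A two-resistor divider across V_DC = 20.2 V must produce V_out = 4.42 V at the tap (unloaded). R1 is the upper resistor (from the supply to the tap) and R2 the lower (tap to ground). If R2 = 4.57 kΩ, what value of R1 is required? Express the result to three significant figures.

R1 ≈ 16.3 kΩ

The divider ratio is R2/(R1+R2) = 4.42/20.2 = 0.2188.
Rearranging, R1 = R2·(1−k)/k = 4.57 × 3.570 = 16.32 kΩ.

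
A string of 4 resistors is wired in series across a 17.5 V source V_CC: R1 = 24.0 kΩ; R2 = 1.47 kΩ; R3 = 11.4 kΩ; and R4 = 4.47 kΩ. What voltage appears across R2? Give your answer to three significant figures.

V ≈ 0.622 V

Total series resistance ΣR = 24.0 + 1.47 + 11.4 + 4.47 = 41.34 kΩ.
Voltage divider: V = V_CC · (1.470 / 41.34) = 17.5 × 0.03556 = 0.6223 V.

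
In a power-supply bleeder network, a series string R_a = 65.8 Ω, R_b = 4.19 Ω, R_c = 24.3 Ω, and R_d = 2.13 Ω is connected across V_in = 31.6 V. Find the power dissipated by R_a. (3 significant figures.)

The common current is I = 31.6/96.42 = 0.3277 A.
P(R_a) = I²·R_a = (0.3277)² × 65.8 = 7.067 W.

P ≈ 7.07 W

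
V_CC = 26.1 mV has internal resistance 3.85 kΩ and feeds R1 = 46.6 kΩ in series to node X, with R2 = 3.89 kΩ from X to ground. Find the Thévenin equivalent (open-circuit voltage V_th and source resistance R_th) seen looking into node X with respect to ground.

V_th ≈ 1.87 mV, R_th ≈ 3.61 kΩ

R1' = 3.85 + 46.6 = 50.45 kΩ (source resistance + R1).
V_th is the unloaded tap voltage: V_CC · R2/(R1'+R2) = 26.1 × 0.07159 = 1.868 mV.
Looking into X with the source shorted: R_th = R1'·R2/(R1'+R2) = 50.45 × 3.89/54.34 = 3.612 kΩ.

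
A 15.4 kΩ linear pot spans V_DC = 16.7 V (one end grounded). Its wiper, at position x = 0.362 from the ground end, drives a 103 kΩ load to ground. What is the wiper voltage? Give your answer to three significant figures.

V_out ≈ 5.84 V

The pot divides into 9.825 kΩ above the wiper and 5.575 kΩ below.
R_L loads the lower segment: effective lower R = 5.289 kΩ.
Loaded-divider output: V_out = 16.7 × 0.3499 = 5.844 V.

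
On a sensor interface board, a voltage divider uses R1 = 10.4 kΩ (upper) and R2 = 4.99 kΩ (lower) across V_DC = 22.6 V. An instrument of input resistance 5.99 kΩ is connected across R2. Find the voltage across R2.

The load sits in parallel with R2, giving an effective lower resistance R2' = R2·R_L/(R2+R_L) = 2.722 kΩ.
Then V_out = V_DC · R2'/(R1 + R2') = 22.6 × 2.722/13.12 = 4.688 V.

V_out ≈ 4.69 V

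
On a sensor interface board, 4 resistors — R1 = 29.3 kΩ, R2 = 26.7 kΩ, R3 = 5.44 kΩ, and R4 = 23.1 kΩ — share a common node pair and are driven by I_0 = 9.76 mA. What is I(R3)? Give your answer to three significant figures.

ΣG = 1/29.3 + 1/26.7 + 1/5.44 + 1/23.1 = 0.2987.
By the current-divider rule, I = I_0 · G_k/ΣG = 9.76 × 0.6154 = 6.006 mA.

I ≈ 6.01 mA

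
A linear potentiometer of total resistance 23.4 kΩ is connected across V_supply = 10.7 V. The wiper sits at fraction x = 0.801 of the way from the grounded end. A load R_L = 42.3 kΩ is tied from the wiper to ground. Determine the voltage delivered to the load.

The pot divides into 4.657 kΩ above the wiper and 18.74 kΩ below.
Lower segment in parallel with the load: 18.74 ‖ 42.3 = 12.99 kΩ.
Loaded-divider output: V_out = 10.7 × 0.7361 = 7.876 V.

V_out ≈ 7.88 V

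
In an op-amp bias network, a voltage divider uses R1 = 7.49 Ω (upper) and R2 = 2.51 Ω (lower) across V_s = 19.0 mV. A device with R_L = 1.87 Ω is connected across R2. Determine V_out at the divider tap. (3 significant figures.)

First combine the lower leg with the load: R2 ‖ R_L = 1.072 Ω.
Now apply the divider: V_out = 19.0 × 0.1252 = 2.378 mV.
(Unloaded it would be 4.77 mV; the load pulls it down.)

V_out ≈ 2.38 mV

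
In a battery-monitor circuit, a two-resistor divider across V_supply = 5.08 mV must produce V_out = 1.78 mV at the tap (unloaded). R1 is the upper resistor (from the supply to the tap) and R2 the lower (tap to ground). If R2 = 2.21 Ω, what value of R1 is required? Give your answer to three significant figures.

R1 ≈ 4.10 Ω

Required fraction k = V_out/V_supply = 0.3504.
So R1 = R2 · (V_supply/V_out − 1) = 2.21 × (5.08/1.78 − 1) = 2.21 × 1.854 = 4.097 Ω.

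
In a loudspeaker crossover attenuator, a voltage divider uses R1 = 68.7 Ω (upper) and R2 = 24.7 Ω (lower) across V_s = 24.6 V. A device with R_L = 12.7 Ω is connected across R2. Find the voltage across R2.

R2 ‖ R_L = (24.7 × 12.7)/(24.7 + 12.7) = 8.387 Ω.
Then V_out = V_s · R2'/(R1 + R2') = 24.6 × 8.387/77.09 = 2.677 V.
(Unloaded it would be 6.51 V; the load pulls it down.)

V_out ≈ 2.68 V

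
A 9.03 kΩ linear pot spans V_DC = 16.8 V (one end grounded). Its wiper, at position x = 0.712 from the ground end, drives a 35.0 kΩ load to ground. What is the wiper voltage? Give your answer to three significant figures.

Split the track: R_lower = x·R_p = 6.429 kΩ, R_upper = (1−x)·R_p = 2.601 kΩ.
Lower segment in parallel with the load: 6.429 ‖ 35.0 = 5.432 kΩ.
V_out = 16.8 × 5.432/(2.601 + 5.432) = 11.36 V.

V_out ≈ 11.4 V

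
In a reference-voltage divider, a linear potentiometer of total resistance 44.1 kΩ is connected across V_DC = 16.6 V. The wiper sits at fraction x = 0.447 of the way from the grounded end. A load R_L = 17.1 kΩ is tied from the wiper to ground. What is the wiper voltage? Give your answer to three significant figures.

Lower segment x·R_p = 19.71 kΩ; upper segment (1−x)·R_p = 24.39 kΩ.
Lower segment in parallel with the load: 19.71 ‖ 17.1 = 9.157 kΩ.
V_out = 16.6 × 9.157/(24.39 + 9.157) = 4.531 V.

V_out ≈ 4.53 V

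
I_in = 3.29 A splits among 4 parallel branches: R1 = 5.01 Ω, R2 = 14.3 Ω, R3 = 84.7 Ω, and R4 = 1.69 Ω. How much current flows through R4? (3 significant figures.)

Conductances: ΣG = 1/5.01 + 1/14.3 + 1/84.7 + 1/1.69 = 0.8731 (1/Ω).
R4 takes the fraction G_k/ΣG = 0.5917/0.8731 = 0.6778, so I = 3.29 × 0.6778 = 2.230 A.

I ≈ 2.23 A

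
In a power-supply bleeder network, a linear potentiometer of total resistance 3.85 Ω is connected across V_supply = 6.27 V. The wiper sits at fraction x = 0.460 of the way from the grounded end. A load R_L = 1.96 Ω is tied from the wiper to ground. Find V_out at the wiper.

The pot divides into 2.079 Ω above the wiper and 1.771 Ω below.
(x·R_p) ‖ R_L = 0.9304 Ω.
Loaded-divider output: V_out = 6.27 × 0.3092 = 1.938 V.
(Unloaded: V_out = x·V_supply = 2.88 V.)

V_out ≈ 1.94 V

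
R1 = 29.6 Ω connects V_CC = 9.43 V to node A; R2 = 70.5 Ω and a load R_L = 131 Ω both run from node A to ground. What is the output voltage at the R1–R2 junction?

V_out ≈ 5.73 V

First combine the lower leg with the load: R2 ‖ R_L = 45.83 Ω.
Now apply the divider: V_out = 9.43 × 0.6076 = 5.730 V.
(Unloaded it would be 6.64 V; the load pulls it down.)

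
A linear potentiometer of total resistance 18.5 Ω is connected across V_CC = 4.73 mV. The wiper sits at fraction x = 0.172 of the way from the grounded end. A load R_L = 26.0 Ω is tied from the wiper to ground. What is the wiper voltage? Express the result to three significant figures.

The pot divides into 15.32 Ω above the wiper and 3.182 Ω below.
Lower segment in parallel with the load: 3.182 ‖ 26.0 = 2.835 Ω.
Loaded-divider output: V_out = 4.73 × 0.1562 = 0.7387 mV.

V_out ≈ 0.739 mV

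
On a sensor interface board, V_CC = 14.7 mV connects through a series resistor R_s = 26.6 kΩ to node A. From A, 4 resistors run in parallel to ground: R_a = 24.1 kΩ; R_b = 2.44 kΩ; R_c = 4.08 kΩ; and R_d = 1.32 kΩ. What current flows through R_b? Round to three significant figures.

Combine the parallel branches: R_p = (1/24.1 + 1/2.44 + 1/4.08 + 1/1.32)⁻¹ = 0.6878 kΩ.
Node voltage V_A = V_CC · R_p/(R_s + R_p) = 14.7 × 0.02520 = 0.3705 mV.
I(R_b) = V_A / R_b = 0.3705/2.44 = 0.1518 µA.

I ≈ 0.152 µA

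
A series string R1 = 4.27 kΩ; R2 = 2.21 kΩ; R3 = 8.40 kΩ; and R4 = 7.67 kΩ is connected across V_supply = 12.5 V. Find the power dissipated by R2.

ΣR = 22.55 kΩ → I = 12.5/22.55 = 0.5543 mA.
P = I²R = 0.3073 × 2.21 = 0.6791 mW.

P ≈ 0.679 mW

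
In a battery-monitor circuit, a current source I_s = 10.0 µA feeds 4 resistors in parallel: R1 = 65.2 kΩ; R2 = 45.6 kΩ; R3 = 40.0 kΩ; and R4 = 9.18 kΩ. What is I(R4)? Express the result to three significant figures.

Conductances: ΣG = 1/65.2 + 1/45.6 + 1/40.0 + 1/9.18 = 0.1712 (1/kΩ).
By the current-divider rule, I = I_s · G_k/ΣG = 10.0 × 0.6363 = 6.363 µA.

I ≈ 6.36 µA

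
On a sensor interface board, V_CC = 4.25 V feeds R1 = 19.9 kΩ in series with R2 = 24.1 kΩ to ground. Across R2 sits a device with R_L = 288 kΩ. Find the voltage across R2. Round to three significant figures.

R2 ‖ R_L = (24.1 × 288)/(24.1 + 288) = 22.24 kΩ.
Voltage divider with the loaded lower leg: V_out = 4.25 × 22.24/(19.9 + 22.24) = 4.25 × 0.5278 = 2.243 V.
(Unloaded it would be 2.33 V; the load pulls it down.)

V_out ≈ 2.24 V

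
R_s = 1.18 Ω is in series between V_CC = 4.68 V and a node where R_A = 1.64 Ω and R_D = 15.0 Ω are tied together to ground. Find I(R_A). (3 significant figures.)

Combine the parallel branches: R_p = (1/1.64 + 1/15.0)⁻¹ = 1.478 Ω.
Node voltage V_A = V_CC · R_p/(R_s + R_p) = 4.68 × 0.5561 = 2.603 V.
Branch current I = V_A/R_A = 2.603/1.64 = 1.587 A.
(Equivalently: I_total = 1.760 A, then current-divider fraction G_k/ΣG = 0.9014.)

I ≈ 1.59 A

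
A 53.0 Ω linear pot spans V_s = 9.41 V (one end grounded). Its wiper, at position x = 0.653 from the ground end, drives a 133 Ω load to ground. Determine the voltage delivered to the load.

Split the track: R_lower = x·R_p = 34.61 Ω, R_upper = (1−x)·R_p = 18.39 Ω.
Lower segment in parallel with the load: 34.61 ‖ 133 = 27.46 Ω.
Then V_out = V_s · 27.46/(18.39 + 27.46) = 5.636 V.

V_out ≈ 5.64 V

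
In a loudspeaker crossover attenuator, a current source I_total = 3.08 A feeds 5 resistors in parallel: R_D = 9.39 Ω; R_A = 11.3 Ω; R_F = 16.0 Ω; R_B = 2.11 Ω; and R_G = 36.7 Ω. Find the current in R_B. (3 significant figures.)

ΣG = 1/9.39 + 1/11.3 + 1/16.0 + 1/2.11 + 1/36.7 = 0.7587.
Current divider: I(R_B) = I_total · G_k/ΣG = 3.08 × (0.4739/0.7587) = 3.08 × 0.6247 = 1.924 A.

I ≈ 1.92 A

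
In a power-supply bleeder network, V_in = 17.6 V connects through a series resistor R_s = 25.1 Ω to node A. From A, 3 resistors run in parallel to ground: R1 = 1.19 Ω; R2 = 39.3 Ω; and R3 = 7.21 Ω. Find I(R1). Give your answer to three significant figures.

I ≈ 0.564 A

Equivalent of the parallel group: R_p = 0.9955 Ω.
V_A by voltage divider: V_A = 17.6 × 0.9955/(25.1 + 0.9955) = 0.6714 V.
Branch current I = V_A/R1 = 0.6714/1.19 = 0.5642 A.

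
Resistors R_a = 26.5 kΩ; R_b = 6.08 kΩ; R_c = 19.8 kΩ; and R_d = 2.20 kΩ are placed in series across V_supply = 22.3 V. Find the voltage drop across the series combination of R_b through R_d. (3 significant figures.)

V ≈ 11.5 V

Total series resistance ΣR = 26.5 + 6.08 + 19.8 + 2.20 = 54.58 kΩ.
R_{R_b..R_d} = 6.08 + 19.8 + 2.20 = 28.08 kΩ.
By the voltage-divider rule, V = 22.3 × 28.08/54.58 = 11.47 V.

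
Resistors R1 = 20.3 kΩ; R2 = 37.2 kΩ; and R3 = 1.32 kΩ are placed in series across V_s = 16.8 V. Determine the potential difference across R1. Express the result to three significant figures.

Series total: ΣR = 20.3 + 37.2 + 1.32 = 58.82 kΩ.
By the voltage-divider rule, V = 16.8 × 20.30/58.82 = 5.798 V.

V ≈ 5.80 V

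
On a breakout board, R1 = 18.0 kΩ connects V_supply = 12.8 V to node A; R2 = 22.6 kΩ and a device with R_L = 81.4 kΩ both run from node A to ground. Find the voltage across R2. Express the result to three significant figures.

V_out ≈ 6.34 V

The load sits in parallel with R2, giving an effective lower resistance R2' = R2·R_L/(R2+R_L) = 17.69 kΩ.
Voltage divider with the loaded lower leg: V_out = 12.8 × 17.69/(18.0 + 17.69) = 12.8 × 0.4956 = 6.344 V.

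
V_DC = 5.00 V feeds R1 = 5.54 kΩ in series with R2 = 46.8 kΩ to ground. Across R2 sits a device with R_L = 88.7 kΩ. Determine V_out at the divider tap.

The load sits in parallel with R2, giving an effective lower resistance R2' = R2·R_L/(R2+R_L) = 30.64 kΩ.
Now apply the divider: V_out = 5.00 × 0.8469 = 4.234 V.

V_out ≈ 4.23 V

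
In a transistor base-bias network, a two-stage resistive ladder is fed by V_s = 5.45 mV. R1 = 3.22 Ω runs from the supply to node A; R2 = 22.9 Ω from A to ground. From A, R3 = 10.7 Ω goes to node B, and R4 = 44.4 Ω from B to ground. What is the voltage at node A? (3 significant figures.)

The second stage (R3 + R4 = 55.10 Ω) loads node A in parallel with R2.
R2 ‖ (R3+R4) = 16.18 Ω.
First divider: V_A = V_s · 16.18/(3.22 + 16.18) = 4.545 mV.

V_A ≈ 4.55 mV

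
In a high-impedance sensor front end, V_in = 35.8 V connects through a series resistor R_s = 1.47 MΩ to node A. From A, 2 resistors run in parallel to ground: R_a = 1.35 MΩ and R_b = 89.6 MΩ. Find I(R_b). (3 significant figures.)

I ≈ 0.190 µA

Equivalent of the parallel group: R_p = 1.330 MΩ.
Node voltage V_A = V_in · R_p/(R_s + R_p) = 35.8 × 0.4750 = 17.00 V.
Branch current I = V_A/R_b = 17.00/89.6 = 0.1898 µA.
(Check via current divider: I_total = 12.79 µA; share G_k/ΣG = 0.01484 → same result.)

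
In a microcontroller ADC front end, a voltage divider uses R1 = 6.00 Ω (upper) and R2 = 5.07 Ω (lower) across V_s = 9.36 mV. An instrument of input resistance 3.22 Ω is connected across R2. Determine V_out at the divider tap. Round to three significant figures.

V_out ≈ 2.31 mV

R2 ‖ R_L = (5.07 × 3.22)/(5.07 + 3.22) = 1.969 Ω.
Voltage divider with the loaded lower leg: V_out = 9.36 × 1.969/(6.00 + 1.969) = 9.36 × 0.2471 = 2.313 mV.
(Unloaded it would be 4.29 mV; the load pulls it down.)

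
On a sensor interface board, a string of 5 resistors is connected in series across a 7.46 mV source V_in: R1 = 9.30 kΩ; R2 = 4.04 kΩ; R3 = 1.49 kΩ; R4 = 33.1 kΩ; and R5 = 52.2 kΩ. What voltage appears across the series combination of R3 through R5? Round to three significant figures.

V ≈ 6.47 mV

Total series resistance ΣR = 9.30 + 4.04 + 1.49 + 33.1 + 52.2 = 100.1 kΩ.
R_{R3..R5} = 1.49 + 33.1 + 52.2 = 86.79 kΩ.
By the voltage-divider rule, V = 7.46 × 86.79/100.1 = 6.466 mV.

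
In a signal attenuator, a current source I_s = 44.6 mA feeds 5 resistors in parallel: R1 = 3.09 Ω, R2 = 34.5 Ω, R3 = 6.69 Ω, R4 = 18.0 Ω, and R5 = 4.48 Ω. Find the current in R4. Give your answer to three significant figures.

Total conductance ΣG = 1/3.09 + 1/34.5 + 1/6.69 + 1/18.0 + 1/4.48 = 0.7809 (units of 1/Ω).
Current divider: I(R4) = I_s · G_k/ΣG = 44.6 × (0.05556/0.7809) = 44.6 × 0.07115 = 3.173 mA.

I ≈ 3.17 mA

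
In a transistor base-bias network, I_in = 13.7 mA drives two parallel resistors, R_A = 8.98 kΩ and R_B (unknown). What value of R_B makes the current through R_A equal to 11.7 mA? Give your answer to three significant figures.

The fraction through R_A equals R_B/(R_A+R_B).
With f = 0.8540, R_B = R_A · f/(1−f) = 8.98 × 5.850 = 52.53 kΩ.

R_B ≈ 52.5 kΩ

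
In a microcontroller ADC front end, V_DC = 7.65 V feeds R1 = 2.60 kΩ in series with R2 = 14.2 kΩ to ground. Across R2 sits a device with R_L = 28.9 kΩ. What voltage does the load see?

R2 ‖ R_L = (14.2 × 28.9)/(14.2 + 28.9) = 9.522 kΩ.
Now apply the divider: V_out = 7.65 × 0.7855 = 6.009 V.

V_out ≈ 6.01 V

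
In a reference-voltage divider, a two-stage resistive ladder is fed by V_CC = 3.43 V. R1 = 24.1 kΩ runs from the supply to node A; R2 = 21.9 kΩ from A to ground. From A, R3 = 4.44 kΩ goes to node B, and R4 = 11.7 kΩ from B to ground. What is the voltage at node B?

Node A sees R2 in parallel with the series input of stage 2, R3 + R4 = 16.14 kΩ.
Effective lower resistance at A: R2 ‖ 16.14 = 9.292 kΩ.
So V_A = 3.43 × 0.2783 = 0.9545 V.
Stage 2 is unloaded, so V_B = V_A · R4/(R3+R4) = 0.9545 × 11.7/16.14 = 0.6919 V.

V_B ≈ 0.692 V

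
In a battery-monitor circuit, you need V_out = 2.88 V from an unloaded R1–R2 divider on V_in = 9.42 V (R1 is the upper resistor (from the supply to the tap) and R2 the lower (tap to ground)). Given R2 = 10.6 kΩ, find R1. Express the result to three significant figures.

R1 ≈ 24.1 kΩ

V_out/V_in = R2/(R1+R2) = 0.3057.
So R1 = R2 · (V_in/V_out − 1) = 10.6 × (9.42/2.88 − 1) = 10.6 × 2.271 = 24.07 kΩ.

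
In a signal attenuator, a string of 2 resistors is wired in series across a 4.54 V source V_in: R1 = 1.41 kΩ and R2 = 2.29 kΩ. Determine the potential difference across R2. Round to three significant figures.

Total series resistance ΣR = 1.41 + 2.29 = 3.700 kΩ.
V = V_in · R/ΣR = 4.54 × 0.6189 = 2.810 V.

V ≈ 2.81 V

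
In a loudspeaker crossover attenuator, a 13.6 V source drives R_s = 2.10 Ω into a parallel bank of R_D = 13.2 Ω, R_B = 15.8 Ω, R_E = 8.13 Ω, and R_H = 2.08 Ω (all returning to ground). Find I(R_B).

I ≈ 0.336 A

Combine the parallel branches: R_p = (1/13.2 + 1/15.8 + 1/8.13 + 1/2.08)⁻¹ = 1.346 Ω.
V_A = 13.6 × 1.346/3.446 = 5.313 V.
I(R_B) = V_A / R_B = 5.313/15.8 = 0.3362 A.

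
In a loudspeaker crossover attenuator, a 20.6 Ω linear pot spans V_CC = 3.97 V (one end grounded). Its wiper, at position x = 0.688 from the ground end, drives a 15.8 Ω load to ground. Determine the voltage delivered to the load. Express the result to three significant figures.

Split the track: R_lower = x·R_p = 14.17 Ω, R_upper = (1−x)·R_p = 6.427 Ω.
Lower segment in parallel with the load: 14.17 ‖ 15.8 = 7.471 Ω.
V_out = 3.97 × 7.471/(6.427 + 7.471) = 2.134 V.
(Unloaded: V_out = x·V_CC = 2.73 V.)

V_out ≈ 2.13 V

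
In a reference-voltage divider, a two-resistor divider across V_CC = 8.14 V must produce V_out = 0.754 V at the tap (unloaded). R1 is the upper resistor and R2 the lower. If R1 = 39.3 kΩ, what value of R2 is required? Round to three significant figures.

R2 ≈ 4.01 kΩ

Required fraction k = V_out/V_CC = 0.09263.
Rearranging, R2 = R1·k/(1−k) = 39.3 × 0.1021 = 4.012 kΩ.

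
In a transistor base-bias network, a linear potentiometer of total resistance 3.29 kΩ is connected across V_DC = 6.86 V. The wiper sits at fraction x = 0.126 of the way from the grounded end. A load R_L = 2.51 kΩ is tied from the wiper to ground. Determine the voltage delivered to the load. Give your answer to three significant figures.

V_out ≈ 0.755 V

Lower segment x·R_p = 0.4145 kΩ; upper segment (1−x)·R_p = 2.875 kΩ.
Lower segment in parallel with the load: 0.4145 ‖ 2.51 = 0.3558 kΩ.
Then V_out = V_DC · 0.3558/(2.875 + 0.3558) = 0.7553 V.
(Unloaded: V_out = x·V_DC = 0.864 V.)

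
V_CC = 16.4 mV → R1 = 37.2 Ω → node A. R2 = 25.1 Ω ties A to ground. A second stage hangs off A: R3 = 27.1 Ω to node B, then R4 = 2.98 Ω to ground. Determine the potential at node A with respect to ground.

V_A ≈ 4.41 mV

Node A sees R2 in parallel with the series input of stage 2, R3 + R4 = 30.08 Ω.
Effective lower resistance at A: R2 ‖ 30.08 = 13.68 Ω.
First divider: V_A = V_CC · 13.68/(37.2 + 13.68) = 4.410 mV.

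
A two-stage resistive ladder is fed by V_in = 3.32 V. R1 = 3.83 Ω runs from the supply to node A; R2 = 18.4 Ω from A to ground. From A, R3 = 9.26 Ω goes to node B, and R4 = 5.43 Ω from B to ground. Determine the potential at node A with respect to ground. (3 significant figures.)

The second stage (R3 + R4 = 14.69 Ω) loads node A in parallel with R2.
Effective lower resistance at A: R2 ‖ 14.69 = 8.169 Ω.
So V_A = 3.32 × 0.6808 = 2.260 V.

V_A ≈ 2.26 V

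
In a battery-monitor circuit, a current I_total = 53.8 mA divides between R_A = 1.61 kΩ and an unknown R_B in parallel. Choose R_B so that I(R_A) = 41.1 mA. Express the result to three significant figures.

The fraction through R_A equals R_B/(R_A+R_B).
41.1/53.8 = R_B/(R_A + R_B) → R_B = R_A · (0.7639)/(1 − 0.7639) = 1.61 × 3.236 = 5.210 kΩ.

R_B ≈ 5.21 kΩ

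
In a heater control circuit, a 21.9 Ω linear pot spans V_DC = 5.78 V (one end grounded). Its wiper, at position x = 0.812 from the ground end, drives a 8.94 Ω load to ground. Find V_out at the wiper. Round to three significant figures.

The pot divides into 4.117 Ω above the wiper and 17.78 Ω below.
Lower segment in parallel with the load: 17.78 ‖ 8.94 = 5.949 Ω.
Loaded-divider output: V_out = 5.78 × 0.5910 = 3.416 V.
(Unloaded: V_out = x·V_DC = 4.69 V.)

V_out ≈ 3.42 V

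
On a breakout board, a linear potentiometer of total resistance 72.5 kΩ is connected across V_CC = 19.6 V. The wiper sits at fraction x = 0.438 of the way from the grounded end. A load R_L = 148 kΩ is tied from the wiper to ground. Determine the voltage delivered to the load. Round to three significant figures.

V_out ≈ 7.66 V

Split the track: R_lower = x·R_p = 31.75 kΩ, R_upper = (1−x)·R_p = 40.75 kΩ.
R_L loads the lower segment: effective lower R = 26.15 kΩ.
Then V_out = V_CC · 26.15/(40.75 + 26.15) = 7.661 V.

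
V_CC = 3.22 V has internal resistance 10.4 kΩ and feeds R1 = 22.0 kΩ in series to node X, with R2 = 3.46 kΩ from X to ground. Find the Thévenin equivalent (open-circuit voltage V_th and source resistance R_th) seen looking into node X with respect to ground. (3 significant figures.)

V_th ≈ 0.311 V, R_th ≈ 3.13 kΩ

R1' = 10.4 + 22.0 = 32.40 kΩ (source resistance + R1).
Open-circuit (no load on X): V_th = V_CC · R2/(R1' + R2) = 3.22 × 3.46/(32.40 + 3.46) = 0.3107 V.
With V_CC suppressed (replaced by a short), R_th = R1' ‖ R2 = (32.40 × 3.46)/(32.40 + 3.46) = 3.126 kΩ.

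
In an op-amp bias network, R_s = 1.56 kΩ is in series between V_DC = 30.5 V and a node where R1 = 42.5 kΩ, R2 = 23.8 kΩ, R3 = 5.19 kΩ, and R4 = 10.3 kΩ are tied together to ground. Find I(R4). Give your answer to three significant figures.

Combine the parallel branches: R_p = (1/42.5 + 1/23.8 + 1/5.19 + 1/10.3)⁻¹ = 2.814 kΩ.
V_A by voltage divider: V_A = 30.5 × 2.814/(1.56 + 2.814) = 19.62 V.
Branch current I = V_A/R4 = 19.62/10.3 = 1.905 mA.

I ≈ 1.91 mA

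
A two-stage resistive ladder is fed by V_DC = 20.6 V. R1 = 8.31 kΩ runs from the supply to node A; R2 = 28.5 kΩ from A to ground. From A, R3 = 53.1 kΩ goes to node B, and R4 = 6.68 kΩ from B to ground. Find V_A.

The second stage (R3 + R4 = 59.78 kΩ) loads node A in parallel with R2.
Effective lower resistance at A: R2 ‖ 59.78 = 19.30 kΩ.
So V_A = 20.6 × 0.6990 = 14.40 V.

V_A ≈ 14.4 V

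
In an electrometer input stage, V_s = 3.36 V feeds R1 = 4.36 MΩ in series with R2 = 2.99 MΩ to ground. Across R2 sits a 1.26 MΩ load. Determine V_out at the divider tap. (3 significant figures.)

V_out ≈ 0.568 V

First combine the lower leg with the load: R2 ‖ R_L = 0.8864 MΩ.
Voltage divider with the loaded lower leg: V_out = 3.36 × 0.8864/(4.36 + 0.8864) = 3.36 × 0.1690 = 0.5677 V.
(Unloaded it would be 1.37 V; the load pulls it down.)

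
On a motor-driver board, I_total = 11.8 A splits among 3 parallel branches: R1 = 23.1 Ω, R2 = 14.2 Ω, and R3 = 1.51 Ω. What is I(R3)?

I ≈ 10.1 A

ΣG = 1/23.1 + 1/14.2 + 1/1.51 = 0.7760.
R3 takes the fraction G_k/ΣG = 0.6623/0.7760 = 0.8535, so I = 11.8 × 0.8535 = 10.07 A.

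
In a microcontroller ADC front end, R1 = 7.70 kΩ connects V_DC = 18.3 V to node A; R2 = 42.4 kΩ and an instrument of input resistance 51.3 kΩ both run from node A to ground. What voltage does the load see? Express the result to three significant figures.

R2 ‖ R_L = (42.4 × 51.3)/(42.4 + 51.3) = 23.21 kΩ.
Now apply the divider: V_out = 18.3 × 0.7509 = 13.74 V.

V_out ≈ 13.7 V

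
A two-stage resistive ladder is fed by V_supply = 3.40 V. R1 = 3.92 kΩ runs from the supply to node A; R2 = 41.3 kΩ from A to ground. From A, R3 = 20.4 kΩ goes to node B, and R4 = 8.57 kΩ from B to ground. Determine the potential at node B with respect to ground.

The second stage (R3 + R4 = 28.97 kΩ) loads node A in parallel with R2.
R2 ‖ (R3+R4) = 17.03 kΩ.
So V_A = 3.40 × 0.8129 = 2.764 V.
Stage 2 is unloaded, so V_B = V_A · R4/(R3+R4) = 2.764 × 8.57/28.97 = 0.8176 V.

V_B ≈ 0.818 V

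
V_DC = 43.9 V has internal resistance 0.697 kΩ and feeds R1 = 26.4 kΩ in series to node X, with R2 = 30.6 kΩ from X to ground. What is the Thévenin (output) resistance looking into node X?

R_th ≈ 14.4 kΩ

R1' = 0.697 + 26.4 = 27.10 kΩ (source resistance + R1).
Looking into X with the source shorted: R_th = R1'·R2/(R1'+R2) = 27.10 × 30.6/57.70 = 14.37 kΩ.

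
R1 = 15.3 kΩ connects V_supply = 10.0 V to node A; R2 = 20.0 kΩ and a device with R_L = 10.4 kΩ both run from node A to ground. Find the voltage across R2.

First combine the lower leg with the load: R2 ‖ R_L = 6.842 kΩ.
Voltage divider with the loaded lower leg: V_out = 10.0 × 6.842/(15.3 + 6.842) = 10.0 × 0.3090 = 3.090 V.

V_out ≈ 3.09 V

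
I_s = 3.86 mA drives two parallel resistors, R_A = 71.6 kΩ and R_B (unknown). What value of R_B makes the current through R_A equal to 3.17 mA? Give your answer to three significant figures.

R_B ≈ 329 kΩ

Two-branch current divider: I_A = I_s · R_B/(R_A + R_B).
With f = 0.8212, R_B = R_A · f/(1−f) = 71.6 × 4.594 = 328.9 kΩ.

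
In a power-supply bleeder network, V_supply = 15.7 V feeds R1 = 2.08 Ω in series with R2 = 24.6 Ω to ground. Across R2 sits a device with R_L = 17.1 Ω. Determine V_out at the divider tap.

R2 ‖ R_L = (24.6 × 17.1)/(24.6 + 17.1) = 10.09 Ω.
Voltage divider with the loaded lower leg: V_out = 15.7 × 10.09/(2.08 + 10.09) = 15.7 × 0.8291 = 13.02 V.

V_out ≈ 13.0 V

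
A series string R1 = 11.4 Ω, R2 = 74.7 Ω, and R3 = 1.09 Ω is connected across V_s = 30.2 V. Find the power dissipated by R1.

ΣR = 87.19 Ω → I = 30.2/87.19 = 0.3464 A.
P = I²R = 0.1200 × 11.4 = 1.368 W.

P ≈ 1.37 W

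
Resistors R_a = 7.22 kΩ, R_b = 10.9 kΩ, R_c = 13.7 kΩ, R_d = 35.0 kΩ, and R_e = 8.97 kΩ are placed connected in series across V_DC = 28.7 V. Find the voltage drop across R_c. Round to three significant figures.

Series total: ΣR = 7.22 + 10.9 + 13.7 + 35.0 + 8.97 = 75.79 kΩ.
By the voltage-divider rule, V = 28.7 × 13.70/75.79 = 5.188 V.

V ≈ 5.19 V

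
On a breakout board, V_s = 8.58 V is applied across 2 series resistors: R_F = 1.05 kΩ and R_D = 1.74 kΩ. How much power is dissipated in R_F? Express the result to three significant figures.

P ≈ 9.93 mW

The common current is I = 8.58/2.790 = 3.075 mA.
V(R_F) = I·R = 3.229 V; P = V·I = 3.229 × 3.075 = 9.930 mW.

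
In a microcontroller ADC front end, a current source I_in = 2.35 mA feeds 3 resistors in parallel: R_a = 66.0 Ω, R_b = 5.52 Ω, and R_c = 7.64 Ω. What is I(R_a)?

I ≈ 0.109 mA

ΣG = 1/66.0 + 1/5.52 + 1/7.64 = 0.3272.
By the current-divider rule, I = I_in · G_k/ΣG = 2.35 × 0.04631 = 0.1088 mA.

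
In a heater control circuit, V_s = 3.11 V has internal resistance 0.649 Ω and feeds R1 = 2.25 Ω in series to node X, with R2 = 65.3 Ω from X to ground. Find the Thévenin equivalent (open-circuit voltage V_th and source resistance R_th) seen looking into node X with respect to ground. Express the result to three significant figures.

V_th ≈ 2.98 V, R_th ≈ 2.78 Ω

R1' = 0.649 + 2.25 = 2.899 Ω (source resistance + R1).
V_th is the unloaded tap voltage: V_s · R2/(R1'+R2) = 3.11 × 0.9575 = 2.978 V.
Zeroing V_s shorts the top of R1' to ground, so R_th = R1' ‖ R2 = 2.776 Ω.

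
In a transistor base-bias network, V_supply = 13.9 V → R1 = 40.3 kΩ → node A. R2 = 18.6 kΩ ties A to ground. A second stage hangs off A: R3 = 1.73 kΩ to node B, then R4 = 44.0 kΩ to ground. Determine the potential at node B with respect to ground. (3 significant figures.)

V_B ≈ 3.30 V

The second stage (R3 + R4 = 45.73 kΩ) loads node A in parallel with R2.
R2 ‖ (R3+R4) = 13.22 kΩ.
V_A = 13.9 × 13.22/(40.3 + 13.22) = 3.434 V.
V_B = V_A × 0.9622 = 3.304 V.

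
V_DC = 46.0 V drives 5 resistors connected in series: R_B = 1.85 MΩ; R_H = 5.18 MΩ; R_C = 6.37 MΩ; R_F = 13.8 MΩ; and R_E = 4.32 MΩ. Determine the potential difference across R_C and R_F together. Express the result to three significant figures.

ΣR = 1.85 + 5.18 + 6.37 + 13.8 + 4.32 = 31.52 MΩ.
R_{R_C..R_F} = 6.37 + 13.8 = 20.17 MΩ.
By the voltage-divider rule, V = 46.0 × 20.17/31.52 = 29.44 V.

V ≈ 29.4 V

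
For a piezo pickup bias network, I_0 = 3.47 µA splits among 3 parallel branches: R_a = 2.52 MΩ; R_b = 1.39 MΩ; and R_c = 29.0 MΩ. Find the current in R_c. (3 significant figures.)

I ≈ 0.104 µA

ΣG = 1/2.52 + 1/1.39 + 1/29.0 = 1.151.
By the current-divider rule, I = I_0 · G_k/ΣG = 3.47 × 0.02997 = 0.1040 µA.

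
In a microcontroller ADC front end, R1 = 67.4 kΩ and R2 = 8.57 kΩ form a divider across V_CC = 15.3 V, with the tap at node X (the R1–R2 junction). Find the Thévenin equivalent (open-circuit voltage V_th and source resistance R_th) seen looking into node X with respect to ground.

With X open, the divider is unloaded: V_th = 15.3 × 8.57/75.97 = 1.726 V.
With V_CC suppressed (replaced by a short), R_th = R1 ‖ R2 = (67.40 × 8.57)/(67.40 + 8.57) = 7.603 kΩ.

V_th ≈ 1.73 V, R_th ≈ 7.60 kΩ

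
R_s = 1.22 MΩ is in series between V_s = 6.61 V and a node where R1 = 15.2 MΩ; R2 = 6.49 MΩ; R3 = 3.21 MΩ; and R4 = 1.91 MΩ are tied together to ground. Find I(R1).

Parallel bank: R_p = 1/(1/15.2 + 1/6.49 + 1/3.21 + 1/1.91) = 0.9479 MΩ.
Node voltage V_A = V_s · R_p/(R_s + R_p) = 6.61 × 0.4372 = 2.890 V.
I(R1) = V_A / R1 = 2.890/15.2 = 0.1901 µA.

I ≈ 0.190 µA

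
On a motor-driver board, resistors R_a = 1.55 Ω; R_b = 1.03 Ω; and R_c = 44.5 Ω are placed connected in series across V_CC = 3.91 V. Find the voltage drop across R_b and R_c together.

V ≈ 3.78 V

Series total: ΣR = 1.55 + 1.03 + 44.5 = 47.08 Ω.
R_{R_b..R_c} = 1.03 + 44.5 = 45.53 Ω.
V = V_CC · R/ΣR = 3.91 × 0.9671 = 3.781 V.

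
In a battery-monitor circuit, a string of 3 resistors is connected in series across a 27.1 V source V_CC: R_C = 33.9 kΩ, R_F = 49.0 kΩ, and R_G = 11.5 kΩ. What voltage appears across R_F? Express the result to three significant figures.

Total series resistance ΣR = 33.9 + 49.0 + 11.5 = 94.40 kΩ.
By the voltage-divider rule, V = 27.1 × 49.00/94.40 = 14.07 V.

V ≈ 14.1 V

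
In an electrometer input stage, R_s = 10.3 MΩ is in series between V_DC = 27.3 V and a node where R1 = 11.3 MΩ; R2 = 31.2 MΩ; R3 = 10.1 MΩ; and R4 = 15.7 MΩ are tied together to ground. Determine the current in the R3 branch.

Parallel bank: R_p = 1/(1/11.3 + 1/31.2 + 1/10.1 + 1/15.7) = 3.530 MΩ.
Node voltage V_A = V_DC · R_p/(R_s + R_p) = 27.3 × 0.2553 = 6.969 V.
Branch current I = V_A/R3 = 6.969/10.1 = 0.6900 µA.

I ≈ 0.690 µA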